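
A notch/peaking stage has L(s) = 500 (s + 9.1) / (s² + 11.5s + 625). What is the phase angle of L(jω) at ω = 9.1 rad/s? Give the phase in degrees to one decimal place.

∠(j9.1 + 9.1) = arctan(9.1/9.1) = 45.00°
∠[(j9.1)² + 11.5(j9.1) + 625] = ∠[542.19 + j104.65] = 10.92°
∠L(j9.1) = 45.00° − 10.92° = 34.08°

34.1 deg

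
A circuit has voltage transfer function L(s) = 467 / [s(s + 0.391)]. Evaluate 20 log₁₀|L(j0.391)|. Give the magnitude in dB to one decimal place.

66.7 dB

|j0.391 + 0.391| = √(0.391² + 0.391²) = 0.553
|j0.391| = 0.391
|L(j0.391)| = 467 / (0.553 × 0.391) = 2160
20 log₁₀(2160) = 66.69 dB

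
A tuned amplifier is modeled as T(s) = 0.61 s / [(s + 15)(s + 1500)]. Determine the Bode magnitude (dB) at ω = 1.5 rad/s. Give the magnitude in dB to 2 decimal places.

-87.86 dB

|j1.5| = 1.5
|j1.5 + 15| = √(1.5² + 15²) = 15.07
|j1.5 + 1500| = √(1.5² + 1500²) = 1500
|T(j1.5)| = 0.61 × 1.5 / (15.07 × 1500) = 4.0465e-05
20 log₁₀(4.0465e-05) = -87.858 dB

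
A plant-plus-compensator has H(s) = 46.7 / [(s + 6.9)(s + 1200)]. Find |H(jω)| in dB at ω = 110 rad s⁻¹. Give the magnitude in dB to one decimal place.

|j110 + 6.9| = √(110² + 6.9²) = 110.2
|j110 + 1200| = √(110² + 1200²) = 1205
|H(j110)| = 46.7 / (110.2 × 1205) = 0.00035162
20 log₁₀(0.00035162) = -69.08 dB

-69.1 dB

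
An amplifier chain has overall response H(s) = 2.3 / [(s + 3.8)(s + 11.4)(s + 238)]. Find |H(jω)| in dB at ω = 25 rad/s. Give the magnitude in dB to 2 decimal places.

|j25 + 3.8| = √(25² + 3.8²) = 25.29
|j25 + 11.4| = √(25² + 11.4²) = 27.48
|j25 + 238| = √(25² + 238²) = 239.3
|H(j25)| = 2.3 / (25.29 × 27.48 × 239.3) = 1.3833e-05
20 log₁₀(1.3833e-05) = -97.182 dB

-97.18 dB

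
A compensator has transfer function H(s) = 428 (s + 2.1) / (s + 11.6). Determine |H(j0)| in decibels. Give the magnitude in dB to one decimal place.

H(0) = 428 × 2.1 / 11.6 = 77.483
20 log₁₀(77.483) = 37.78 dB

37.8 dB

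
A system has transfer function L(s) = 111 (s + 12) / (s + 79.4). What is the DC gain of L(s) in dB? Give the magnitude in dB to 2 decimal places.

24.49 dB

L(0) = 111 × 12 / 79.4 = 16.776
20 log₁₀(16.776) = 24.494 dB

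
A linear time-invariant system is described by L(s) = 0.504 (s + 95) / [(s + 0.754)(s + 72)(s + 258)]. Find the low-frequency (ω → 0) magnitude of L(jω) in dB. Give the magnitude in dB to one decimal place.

-49.3 dB

L(0) = 0.504 × 95 / (0.754 × 72 × 258) = 0.0034185
20 log₁₀(0.0034185) = -49.32 dB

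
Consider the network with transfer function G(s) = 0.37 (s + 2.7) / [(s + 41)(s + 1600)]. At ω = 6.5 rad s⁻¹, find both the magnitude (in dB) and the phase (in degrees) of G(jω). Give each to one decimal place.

|G| = -88.1 dB, ∠G = 58.2 deg

|j6.5 + 2.7| = √(6.5² + 2.7²) = 7.038
|j6.5 + 41| = √(6.5² + 41²) = 41.51
|j6.5 + 1600| = √(6.5² + 1600²) = 1600
|G(j6.5)| = 0.37 × 7.038 / (41.51 × 1600) = 3.9209e-05
20 log₁₀(3.9209e-05) = -88.13 dB
∠(j6.5 + 2.7) = arctan(6.5/2.7) = 67.44°
∠(j6.5 + 41) = arctan(6.5/41) = 9.01°
∠(j6.5 + 1600) = arctan(6.5/1600) = 0.23°
∠G(j6.5) = 67.44° − (9.01° + 0.23°) = 58.20°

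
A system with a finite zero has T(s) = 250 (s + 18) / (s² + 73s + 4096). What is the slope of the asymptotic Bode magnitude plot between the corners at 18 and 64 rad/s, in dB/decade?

20 dB/decade

In this band the factors already past their corner are: zero at 18; net slope = 20 dB/decade.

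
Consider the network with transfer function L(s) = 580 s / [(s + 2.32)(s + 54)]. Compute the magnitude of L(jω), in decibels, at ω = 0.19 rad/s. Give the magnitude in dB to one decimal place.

|j0.19| = 0.19
|j0.19 + 2.32| = √(0.19² + 2.32²) = 2.328
|j0.19 + 54| = √(0.19² + 54²) = 54
|L(j0.19)| = 580 × 0.19 / (2.328 × 54) = 0.87669
20 log₁₀(0.87669) = -1.14 dB

-1.1 dB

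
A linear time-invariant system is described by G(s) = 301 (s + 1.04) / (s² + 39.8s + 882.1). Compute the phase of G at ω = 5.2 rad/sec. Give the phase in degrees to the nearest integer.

65°

∠(j5.2 + 1.04) = arctan(5.2/1.04) = 78.69°
∠[(j5.2)² + 39.8(j5.2) + 882.1] = ∠[855.06 + j206.96] = 13.61°
∠G(j5.2) = 78.69° − 13.61° = 65.08°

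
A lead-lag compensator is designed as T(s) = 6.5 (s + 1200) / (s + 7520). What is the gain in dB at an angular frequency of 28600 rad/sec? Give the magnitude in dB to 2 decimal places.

|j28600 + 1200| = √(28600² + 1200²) = 2.863e+04
|j28600 + 7520| = √(28600² + 7520²) = 2.957e+04
|T(j28600)| = 6.5 × 2.863e+04 / 2.957e+04 = 6.2919
20 log₁₀(6.2919) = 15.976 dB

15.98 dB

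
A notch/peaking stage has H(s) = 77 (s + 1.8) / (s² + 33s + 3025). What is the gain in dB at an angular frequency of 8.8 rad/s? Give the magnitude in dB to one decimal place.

|j8.8 + 1.8| = √(8.8² + 1.8²) = 8.982
|(j8.8)² + 33(j8.8) + 3025| = |2947.6 + j290.4| = 2962
|H(j8.8)| = 77 × 8.982 / 2962 = 0.23351
20 log₁₀(0.23351) = -12.63 dB

-12.6 dB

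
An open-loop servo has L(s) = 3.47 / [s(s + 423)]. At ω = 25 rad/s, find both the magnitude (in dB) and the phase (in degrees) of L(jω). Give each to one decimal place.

|L| = -69.7 dB, ∠L = -93.4 deg

|j25 + 423| = √(25² + 423²) = 423.7
|j25| = 25
|L(j25)| = 3.47 / (423.7 × 25) = 0.00032756
20 log₁₀(0.00032756) = -69.69 dB
∠(j25 + 423) = arctan(25/423) = 3.38°
∠(j25) = 90.00°
∠L(j25) = − (3.38° + 90.00°) = -93.38°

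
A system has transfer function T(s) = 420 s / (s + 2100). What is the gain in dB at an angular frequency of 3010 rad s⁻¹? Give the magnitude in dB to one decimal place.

50.7 dB

|j3010| = 3010
|j3010 + 2100| = √(3010² + 2100²) = 3670
|T(j3010)| = 420 × 3010 / 3670 = 344.45
20 log₁₀(344.45) = 50.74 dB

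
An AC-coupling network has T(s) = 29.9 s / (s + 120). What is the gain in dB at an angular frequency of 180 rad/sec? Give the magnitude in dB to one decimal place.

27.9 dB

|j180| = 180
|j180 + 120| = √(180² + 120²) = 216.3
|T(j180)| = 29.9 × 180 / 216.3 = 24.878
20 log₁₀(24.878) = 27.92 dB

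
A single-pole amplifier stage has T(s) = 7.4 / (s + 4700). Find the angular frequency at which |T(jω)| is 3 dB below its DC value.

4700 rad/s

For a single-pole low-pass, the −3 dB point is at the pole: ω = 4700 rad/s.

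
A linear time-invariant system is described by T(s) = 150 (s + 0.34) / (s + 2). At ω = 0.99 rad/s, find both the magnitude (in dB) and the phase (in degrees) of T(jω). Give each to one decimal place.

|j0.99 + 0.34| = √(0.99² + 0.34²) = 1.047
|j0.99 + 2| = √(0.99² + 2²) = 2.232
|T(j0.99)| = 150 × 1.047 / 2.232 = 70.359
20 log₁₀(70.359) = 36.95 dB
∠(j0.99 + 0.34) = arctan(0.99/0.34) = 71.05°
∠(j0.99 + 2) = arctan(0.99/2) = 26.34°
∠T(j0.99) = 71.05° − 26.34° = 44.71°

|T| = 36.9 dB, ∠T = 44.7°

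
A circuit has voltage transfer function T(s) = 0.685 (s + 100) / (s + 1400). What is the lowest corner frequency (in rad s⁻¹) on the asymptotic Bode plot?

Break frequencies occur at each pole and zero magnitude: 100 rad s⁻¹, 1400 rad s⁻¹.
The lowest is 100 rad s⁻¹.

100 rad s⁻¹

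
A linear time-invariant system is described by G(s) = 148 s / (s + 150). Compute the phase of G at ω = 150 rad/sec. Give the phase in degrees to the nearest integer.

∠(j150) = 90.00°
∠(j150 + 150) = arctan(150/150) = 45.00°
∠G(j150) = 90.00° − 45.00° = 45.00°

45 deg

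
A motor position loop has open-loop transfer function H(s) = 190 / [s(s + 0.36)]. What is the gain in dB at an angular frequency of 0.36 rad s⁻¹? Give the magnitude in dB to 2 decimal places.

60.31 dB

|j0.36 + 0.36| = √(0.36² + 0.36²) = 0.5091
|j0.36| = 0.36
|H(j0.36)| = 190 / (0.5091 × 0.36) = 1036.7
20 log₁₀(1036.7) = 60.313 dB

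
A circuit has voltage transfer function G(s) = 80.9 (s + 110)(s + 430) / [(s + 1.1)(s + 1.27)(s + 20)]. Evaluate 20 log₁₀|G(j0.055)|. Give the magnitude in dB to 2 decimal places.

102.71 dB

|j0.055 + 110| = √(0.055² + 110²) = 110
|j0.055 + 430| = √(0.055² + 430²) = 430
|j0.055 + 1.1| = √(0.055² + 1.1²) = 1.101
|j0.055 + 1.27| = √(0.055² + 1.27²) = 1.271
|j0.055 + 20| = √(0.055² + 20²) = 20
|G(j0.055)| = 80.9 × 110 × 430 / (1.101 × 1.271 × 20) = 1.3666e+05
20 log₁₀(1.3666e+05) = 102.713 dB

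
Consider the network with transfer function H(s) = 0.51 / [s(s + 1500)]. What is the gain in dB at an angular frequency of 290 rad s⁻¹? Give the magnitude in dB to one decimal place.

-118.8 dB

|j290 + 1500| = √(290² + 1500²) = 1528
|j290| = 290
|H(j290)| = 0.51 / (1528 × 290) = 1.1511e-06
20 log₁₀(1.1511e-06) = -118.78 dB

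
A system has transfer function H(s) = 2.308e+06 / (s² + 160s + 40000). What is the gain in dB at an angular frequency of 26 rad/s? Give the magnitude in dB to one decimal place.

|(j26)² + 160(j26) + 40000| = |39324 + j4160| = 3.954e+04
|H(j26)| = 2.308e+06 / 3.954e+04 = 58.366
20 log₁₀(58.366) = 35.32 dB

35.3 dB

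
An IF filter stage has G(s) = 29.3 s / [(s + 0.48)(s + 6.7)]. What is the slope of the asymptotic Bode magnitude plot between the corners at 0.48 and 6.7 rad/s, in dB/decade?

0 dB/decade

In this band the factors already past their corner are: 1 differentiator zero, pole at 0.48; net slope = 0 dB/decade.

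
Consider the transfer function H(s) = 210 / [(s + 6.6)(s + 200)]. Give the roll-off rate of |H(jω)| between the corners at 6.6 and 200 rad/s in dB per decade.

In this band the factors already past their corner are: pole at 6.6; net slope = -20 dB/decade.

-20 dB/decade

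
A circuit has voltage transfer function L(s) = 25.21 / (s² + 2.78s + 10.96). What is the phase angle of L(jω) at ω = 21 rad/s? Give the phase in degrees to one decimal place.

∠[(j21)² + 2.78(j21) + 10.96] = ∠[-430.04 + j58.38] = 172.27°
∠L(j21) = −172.27° = -172.27°

-172.3 deg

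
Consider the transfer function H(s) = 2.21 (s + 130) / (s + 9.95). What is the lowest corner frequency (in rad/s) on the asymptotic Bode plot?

Break frequencies occur at each pole and zero magnitude: 9.95 rad/s, 130 rad/s.
The lowest is 9.95 rad/s.

9.95 rad/s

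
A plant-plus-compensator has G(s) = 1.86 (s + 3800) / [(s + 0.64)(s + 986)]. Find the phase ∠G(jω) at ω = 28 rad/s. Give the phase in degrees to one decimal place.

-89.9°

∠(j28 + 3800) = arctan(28/3800) = 0.42°
∠(j28 + 0.64) = arctan(28/0.64) = 88.69°
∠(j28 + 986) = arctan(28/986) = 1.63°
∠G(j28) = 0.42° − (88.69° + 1.63°) = -89.90°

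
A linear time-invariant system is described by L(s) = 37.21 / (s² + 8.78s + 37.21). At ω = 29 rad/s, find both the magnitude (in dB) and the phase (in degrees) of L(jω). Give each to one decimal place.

|(j29)² + 8.78(j29) + 37.21| = |-803.79 + j254.62| = 843.2
|L(j29)| = 37.21 / 843.2 = 0.044132
20 log₁₀(0.044132) = -27.10 dB
∠[(j29)² + 8.78(j29) + 37.21] = ∠[-803.79 + j254.62] = 162.42°
∠L(j29) = −162.42° = -162.42°

|L| = -27.1 dB, ∠L = -162.4°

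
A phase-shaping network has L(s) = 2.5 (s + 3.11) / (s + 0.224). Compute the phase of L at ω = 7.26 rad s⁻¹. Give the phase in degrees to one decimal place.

-21.4°

∠(j7.26 + 3.11) = arctan(7.26/3.11) = 66.81°
∠(j7.26 + 0.224) = arctan(7.26/0.224) = 88.23°
∠L(j7.26) = 66.81° − 88.23° = -21.42°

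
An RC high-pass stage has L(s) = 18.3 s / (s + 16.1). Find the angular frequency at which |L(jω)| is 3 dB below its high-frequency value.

For a single-pole high-pass, the −3 dB point is at the pole: ω = 16.1 rad s⁻¹.

16.1 rad s⁻¹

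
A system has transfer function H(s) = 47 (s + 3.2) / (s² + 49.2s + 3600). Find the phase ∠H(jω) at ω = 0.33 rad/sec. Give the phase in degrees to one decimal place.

∠(j0.33 + 3.2) = arctan(0.33/3.2) = 5.89°
∠[(j0.33)² + 49.2(j0.33) + 3600] = ∠[3599.9 + j16.236] = 0.26°
∠H(j0.33) = 5.89° − 0.26° = 5.63°

5.6°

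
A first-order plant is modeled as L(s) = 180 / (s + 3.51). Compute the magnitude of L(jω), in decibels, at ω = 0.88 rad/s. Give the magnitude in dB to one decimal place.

33.9 dB

|j0.88 + 3.51| = √(0.88² + 3.51²) = 3.619
|L(j0.88)| = 180 / 3.619 = 49.743
20 log₁₀(49.743) = 33.93 dB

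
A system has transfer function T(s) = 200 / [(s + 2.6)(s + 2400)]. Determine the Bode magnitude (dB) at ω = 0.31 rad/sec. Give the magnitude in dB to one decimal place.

-29.9 dB

|j0.31 + 2.6| = √(0.31² + 2.6²) = 2.618
|j0.31 + 2400| = √(0.31² + 2400²) = 2400
|T(j0.31)| = 200 / (2.618 × 2400) = 0.031826
20 log₁₀(0.031826) = -29.94 dB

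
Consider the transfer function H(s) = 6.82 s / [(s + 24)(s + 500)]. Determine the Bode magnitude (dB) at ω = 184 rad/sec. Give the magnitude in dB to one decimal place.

-37.9 dB

|j184| = 184
|j184 + 24| = √(184² + 24²) = 185.6
|j184 + 500| = √(184² + 500²) = 532.8
|H(j184)| = 6.82 × 184 / (185.6 × 532.8) = 0.012693
20 log₁₀(0.012693) = -37.93 dB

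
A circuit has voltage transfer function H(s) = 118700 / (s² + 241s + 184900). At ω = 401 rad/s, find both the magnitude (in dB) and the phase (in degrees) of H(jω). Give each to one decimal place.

|H| = 1.5 dB, ∠H = -76.0°

|(j401)² + 241(j401) + 184900| = |24099 + j96641| = 9.96e+04
|H(j401)| = 118700 / 9.96e+04 = 1.1918
20 log₁₀(1.1918) = 1.52 dB
∠[(j401)² + 241(j401) + 184900] = ∠[24099 + j96641] = 76.00°
∠H(j401) = −76.00° = -76.00°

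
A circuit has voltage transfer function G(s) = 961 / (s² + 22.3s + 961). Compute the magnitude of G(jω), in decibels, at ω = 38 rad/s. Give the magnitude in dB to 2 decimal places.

|(j38)² + 22.3(j38) + 961| = |-483 + j847.4| = 975.4
|G(j38)| = 961 / 975.4 = 0.98525
20 log₁₀(0.98525) = -0.129 dB

-0.13 dB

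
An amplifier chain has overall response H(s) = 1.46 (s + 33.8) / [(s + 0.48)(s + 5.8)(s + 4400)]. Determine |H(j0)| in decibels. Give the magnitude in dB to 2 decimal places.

-47.90 dB

H(0) = 1.46 × 33.8 / (0.48 × 5.8 × 4400) = 0.0040285
20 log₁₀(0.0040285) = -47.897 dB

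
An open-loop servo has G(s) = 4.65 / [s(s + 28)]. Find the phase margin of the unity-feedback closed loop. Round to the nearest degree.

90°

Gain crossover: |G(jω)| = 1 at ω ≈ 0.166 rad/s.
∠G(j0.166) = −90° − arctan(0.166/28) ≈ -90.34°
PM = 180° + (-90.34°) = 89.66°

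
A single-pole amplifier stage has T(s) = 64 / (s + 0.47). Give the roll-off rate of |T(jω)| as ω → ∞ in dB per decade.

-20 dB/decade

With 0 zeros and 1 pole, the high-frequency asymptotic slope is 20 × (0 − 1) = -20 dB/decade.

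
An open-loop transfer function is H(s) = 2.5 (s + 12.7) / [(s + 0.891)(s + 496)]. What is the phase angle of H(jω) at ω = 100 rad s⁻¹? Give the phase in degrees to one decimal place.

∠(j100 + 12.7) = arctan(100/12.7) = 82.76°
∠(j100 + 0.891) = arctan(100/0.891) = 89.49°
∠(j100 + 496) = arctan(100/496) = 11.40°
∠H(j100) = 82.76° − (89.49° + 11.40°) = -18.13°

-18.1°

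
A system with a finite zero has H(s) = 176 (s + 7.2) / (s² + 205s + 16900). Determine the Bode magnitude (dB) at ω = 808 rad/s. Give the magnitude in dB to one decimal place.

-13.3 dB

|j808 + 7.2| = √(808² + 7.2²) = 808
|(j808)² + 205(j808) + 16900| = |-6.3596e+05 + j1.6564e+05| = 6.572e+05
|H(j808)| = 176 × 808 / 6.572e+05 = 0.2164
20 log₁₀(0.2164) = -13.29 dB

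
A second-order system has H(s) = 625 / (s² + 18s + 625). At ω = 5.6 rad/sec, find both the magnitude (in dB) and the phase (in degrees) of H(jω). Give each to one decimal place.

|H| = 0.3 dB, ∠H = -9.6°

|(j5.6)² + 18(j5.6) + 625| = |593.64 + j100.8| = 602.1
|H(j5.6)| = 625 / 602.1 = 1.038
20 log₁₀(1.038) = 0.32 dB
∠[(j5.6)² + 18(j5.6) + 625] = ∠[593.64 + j100.8] = 9.64°
∠H(j5.6) = −9.64° = -9.64°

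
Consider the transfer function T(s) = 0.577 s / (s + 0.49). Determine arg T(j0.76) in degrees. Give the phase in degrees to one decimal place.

∠(j0.76) = 90.00°
∠(j0.76 + 0.49) = arctan(0.76/0.49) = 57.19°
∠T(j0.76) = 90.00° − 57.19° = 32.81°

32.8 deg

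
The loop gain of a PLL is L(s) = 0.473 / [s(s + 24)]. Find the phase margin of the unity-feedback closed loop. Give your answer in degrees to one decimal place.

90.0°

Gain crossover: |L(jω)| = 1 at ω ≈ 0.0197 rad/s.
∠L(j0.0197) = −90° − arctan(0.0197/24) ≈ -90.05°
PM = 180° + (-90.05°) = 89.95°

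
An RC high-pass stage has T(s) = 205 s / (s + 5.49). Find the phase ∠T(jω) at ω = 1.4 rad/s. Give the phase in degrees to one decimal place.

∠(j1.4) = 90.00°
∠(j1.4 + 5.49) = arctan(1.4/5.49) = 14.31°
∠T(j1.4) = 90.00° − 14.31° = 75.69°

75.7°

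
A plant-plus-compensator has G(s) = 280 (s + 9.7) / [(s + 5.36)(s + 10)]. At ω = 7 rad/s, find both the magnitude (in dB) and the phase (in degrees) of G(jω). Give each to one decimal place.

|G| = 29.9 dB, ∠G = -51.7°

|j7 + 9.7| = √(7² + 9.7²) = 11.96
|j7 + 5.36| = √(7² + 5.36²) = 8.816
|j7 + 10| = √(7² + 10²) = 12.21
|G(j7)| = 280 × 11.96 / (8.816 × 12.21) = 31.123
20 log₁₀(31.123) = 29.86 dB
∠(j7 + 9.7) = arctan(7/9.7) = 35.82°
∠(j7 + 5.36) = arctan(7/5.36) = 52.56°
∠(j7 + 10) = arctan(7/10) = 34.99°
∠G(j7) = 35.82° − (52.56° + 34.99°) = -51.73°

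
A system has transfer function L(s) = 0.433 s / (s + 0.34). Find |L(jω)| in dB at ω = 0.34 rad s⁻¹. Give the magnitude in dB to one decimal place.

-10.3 dB

|j0.34| = 0.34
|j0.34 + 0.34| = √(0.34² + 0.34²) = 0.4808
|L(j0.34)| = 0.433 × 0.34 / 0.4808 = 0.30618
20 log₁₀(0.30618) = -10.28 dB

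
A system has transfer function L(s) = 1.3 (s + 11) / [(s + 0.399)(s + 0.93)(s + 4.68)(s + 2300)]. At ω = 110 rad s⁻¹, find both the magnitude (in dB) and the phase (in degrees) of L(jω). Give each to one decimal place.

|L| = -146.6 dB, ∠L = -185.3°

|j110 + 11| = √(110² + 11²) = 110.5
|j110 + 0.399| = √(110² + 0.399²) = 110
|j110 + 0.93| = √(110² + 0.93²) = 110
|j110 + 4.68| = √(110² + 4.68²) = 110.1
|j110 + 2300| = √(110² + 2300²) = 2303
|L(j110)| = 1.3 × 110.5 / (110 × 110 × 110.1 × 2303) = 4.6847e-08
20 log₁₀(4.6847e-08) = -146.59 dB
∠(j110 + 11) = arctan(110/11) = 84.29°
∠(j110 + 0.399) = arctan(110/0.399) = 89.79°
∠(j110 + 0.93) = arctan(110/0.93) = 89.52°
∠(j110 + 4.68) = arctan(110/4.68) = 87.56°
∠(j110 + 2300) = arctan(110/2300) = 2.74°
∠L(j110) = 84.29° − (89.79° + 89.52° + 87.56° + 2.74°) = -185.32°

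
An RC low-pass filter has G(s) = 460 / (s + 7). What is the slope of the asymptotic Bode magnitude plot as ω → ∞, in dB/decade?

With 0 zeros and 1 pole, the high-frequency asymptotic slope is 20 × (0 − 1) = -20 dB/decade.

-20 dB/decade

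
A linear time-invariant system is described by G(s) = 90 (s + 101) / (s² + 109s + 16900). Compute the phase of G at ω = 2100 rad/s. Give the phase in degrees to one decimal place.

∠(j2100 + 101) = arctan(2100/101) = 87.25°
∠[(j2100)² + 109(j2100) + 16900] = ∠[-4.3931e+06 + j2.289e+05] = 177.02°
∠G(j2100) = 87.25° − 177.02° = -89.77°

-89.8°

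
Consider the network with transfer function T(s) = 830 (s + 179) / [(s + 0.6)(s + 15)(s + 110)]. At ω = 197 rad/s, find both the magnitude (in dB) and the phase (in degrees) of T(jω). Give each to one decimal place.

|T| = -32.0 dB, ∠T = -188.6°

|j197 + 179| = √(197² + 179²) = 266.2
|j197 + 0.6| = √(197² + 0.6²) = 197
|j197 + 15| = √(197² + 15²) = 197.6
|j197 + 110| = √(197² + 110²) = 225.6
|T(j197)| = 830 × 266.2 / (197 × 197.6 × 225.6) = 0.025157
20 log₁₀(0.025157) = -31.99 dB
∠(j197 + 179) = arctan(197/179) = 47.74°
∠(j197 + 0.6) = arctan(197/0.6) = 89.83°
∠(j197 + 15) = arctan(197/15) = 85.65°
∠(j197 + 110) = arctan(197/110) = 60.82°
∠T(j197) = 47.74° − (89.83° + 85.65° + 60.82°) = -188.55°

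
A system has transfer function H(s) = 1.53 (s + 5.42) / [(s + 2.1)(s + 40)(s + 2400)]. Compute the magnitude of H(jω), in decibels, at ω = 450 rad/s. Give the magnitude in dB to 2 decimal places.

-117.16 dB

|j450 + 5.42| = √(450² + 5.42²) = 450
|j450 + 2.1| = √(450² + 2.1²) = 450
|j450 + 40| = √(450² + 40²) = 451.8
|j450 + 2400| = √(450² + 2400²) = 2442
|H(j450)| = 1.53 × 450 / (450 × 451.8 × 2442) = 1.387e-06
20 log₁₀(1.387e-06) = -117.158 dB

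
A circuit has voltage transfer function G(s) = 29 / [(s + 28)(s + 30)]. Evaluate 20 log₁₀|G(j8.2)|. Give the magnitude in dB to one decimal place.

-29.9 dB

|j8.2 + 28| = √(8.2² + 28²) = 29.18
|j8.2 + 30| = √(8.2² + 30²) = 31.1
|G(j8.2)| = 29 / (29.18 × 31.1) = 0.03196
20 log₁₀(0.03196) = -29.91 dB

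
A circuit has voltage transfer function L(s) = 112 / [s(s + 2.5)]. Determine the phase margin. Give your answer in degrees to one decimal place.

Gain crossover: |L(jω)| = 1 at ω ≈ 10.4 rad/s.
∠L(j10.4) = −90° − arctan(10.4/2.5) ≈ -166.53°
PM = 180° + (-166.53°) = 13.47°

13.5 deg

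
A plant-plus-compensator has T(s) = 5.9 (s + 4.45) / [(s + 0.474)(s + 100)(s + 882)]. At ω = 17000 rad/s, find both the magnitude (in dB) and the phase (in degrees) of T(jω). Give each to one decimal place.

|j17000 + 4.45| = √(17000² + 4.45²) = 1.7e+04
|j17000 + 0.474| = √(17000² + 0.474²) = 1.7e+04
|j17000 + 100| = √(17000² + 100²) = 1.7e+04
|j17000 + 882| = √(17000² + 882²) = 1.702e+04
|T(j17000)| = 5.9 × 1.7e+04 / (1.7e+04 × 1.7e+04 × 1.702e+04) = 2.0387e-08
20 log₁₀(2.0387e-08) = -153.81 dB
∠(j17000 + 4.45) = arctan(17000/4.45) = 89.99°
∠(j17000 + 0.474) = arctan(17000/0.474) = 90.00°
∠(j17000 + 100) = arctan(17000/100) = 89.66°
∠(j17000 + 882) = arctan(17000/882) = 87.03°
∠T(j17000) = 89.99° − (90.00° + 89.66° + 87.03°) = -176.71°

|T| = -153.8 dB, ∠T = -176.7 deg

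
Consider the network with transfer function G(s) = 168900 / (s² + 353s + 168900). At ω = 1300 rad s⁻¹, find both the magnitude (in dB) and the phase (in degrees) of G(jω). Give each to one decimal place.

|(j1300)² + 353(j1300) + 168900| = |-1.5211e+06 + j4.589e+05| = 1.589e+06
|G(j1300)| = 168900 / 1.589e+06 = 0.10631
20 log₁₀(0.10631) = -19.47 dB
∠[(j1300)² + 353(j1300) + 168900] = ∠[-1.5211e+06 + j4.589e+05] = 163.21°
∠G(j1300) = −163.21° = -163.21°

|G| = -19.5 dB, ∠G = -163.2°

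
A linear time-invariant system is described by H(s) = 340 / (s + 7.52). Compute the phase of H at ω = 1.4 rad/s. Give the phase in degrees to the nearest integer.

∠(j1.4 + 7.52) = arctan(1.4/7.52) = 10.55°
∠H(j1.4) = −10.55° = -10.55°

-11°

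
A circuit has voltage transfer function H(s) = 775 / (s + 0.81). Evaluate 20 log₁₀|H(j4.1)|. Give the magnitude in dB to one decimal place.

45.4 dB

|j4.1 + 0.81| = √(4.1² + 0.81²) = 4.179
|H(j4.1)| = 775 / 4.179 = 185.44
20 log₁₀(185.44) = 45.36 dB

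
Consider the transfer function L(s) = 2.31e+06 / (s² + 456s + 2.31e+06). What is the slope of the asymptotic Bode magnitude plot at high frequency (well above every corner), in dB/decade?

With 0 zeros and 2 poles, the high-frequency asymptotic slope is 20 × (0 − 2) = -40 dB/decade.

-40 dB/decade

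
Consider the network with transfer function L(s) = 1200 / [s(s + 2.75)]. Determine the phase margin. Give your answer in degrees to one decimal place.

4.5 deg

Gain crossover: |L(jω)| = 1 at ω ≈ 34.6 rad/s.
∠L(j34.6) = −90° − arctan(34.6/2.75) ≈ -175.45°
PM = 180° + (-175.45°) = 4.55°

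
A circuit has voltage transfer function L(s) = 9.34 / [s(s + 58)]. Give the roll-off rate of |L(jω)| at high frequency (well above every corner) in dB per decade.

-40 dB/decade

With 0 zeros and 2 poles, the high-frequency asymptotic slope is 20 × (0 − 2) = -40 dB/decade.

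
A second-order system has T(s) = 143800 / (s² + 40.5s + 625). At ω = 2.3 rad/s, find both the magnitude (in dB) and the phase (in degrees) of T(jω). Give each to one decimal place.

|(j2.3)² + 40.5(j2.3) + 625| = |619.71 + j93.15| = 626.7
|T(j2.3)| = 143800 / 626.7 = 229.47
20 log₁₀(229.47) = 47.21 dB
∠[(j2.3)² + 40.5(j2.3) + 625] = ∠[619.71 + j93.15] = 8.55°
∠T(j2.3) = −8.55° = -8.55°

|T| = 47.2 dB, ∠T = -8.5 deg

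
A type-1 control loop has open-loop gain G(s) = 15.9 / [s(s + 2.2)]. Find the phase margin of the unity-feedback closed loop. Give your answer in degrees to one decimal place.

Gain crossover: |G(jω)| = 1 at ω ≈ 3.7 rad/s.
∠G(j3.7) = −90° − arctan(3.7/2.2) ≈ -149.24°
PM = 180° + (-149.24°) = 30.76°

30.8°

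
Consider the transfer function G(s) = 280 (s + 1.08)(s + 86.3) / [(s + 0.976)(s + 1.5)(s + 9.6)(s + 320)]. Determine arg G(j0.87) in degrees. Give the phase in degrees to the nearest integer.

-38 deg

∠(j0.87 + 1.08) = arctan(0.87/1.08) = 38.85°
∠(j0.87 + 86.3) = arctan(0.87/86.3) = 0.58°
∠(j0.87 + 0.976) = arctan(0.87/0.976) = 41.71°
∠(j0.87 + 1.5) = arctan(0.87/1.5) = 30.11°
∠(j0.87 + 9.6) = arctan(0.87/9.6) = 5.18°
∠(j0.87 + 320) = arctan(0.87/320) = 0.16°
∠G(j0.87) = 38.85° + 0.58° − (41.71° + 30.11° + 5.18° + 0.16°) = -37.73°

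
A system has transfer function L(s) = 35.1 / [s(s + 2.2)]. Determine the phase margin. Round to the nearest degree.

21 deg

Gain crossover: |L(jω)| = 1 at ω ≈ 5.72 rad s⁻¹.
∠L(j5.72) = −90° − arctan(5.72/2.2) ≈ -158.98°
PM = 180° + (-158.98°) = 21.02°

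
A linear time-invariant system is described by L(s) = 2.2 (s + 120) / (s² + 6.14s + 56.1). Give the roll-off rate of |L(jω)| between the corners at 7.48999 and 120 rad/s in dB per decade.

In this band the factors already past their corner are: complex pole pair at ωₙ ≈ 7.49; net slope = -40 dB/decade.

-40 dB/decade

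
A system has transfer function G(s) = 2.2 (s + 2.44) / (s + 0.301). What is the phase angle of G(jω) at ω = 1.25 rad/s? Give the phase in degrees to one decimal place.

-49.3 deg

∠(j1.25 + 2.44) = arctan(1.25/2.44) = 27.13°
∠(j1.25 + 0.301) = arctan(1.25/0.301) = 76.46°
∠G(j1.25) = 27.13° − 76.46° = -49.34°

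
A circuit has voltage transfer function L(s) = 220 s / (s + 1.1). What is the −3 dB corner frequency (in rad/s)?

1.1 rad/s

For a single-pole high-pass, the −3 dB point is at the pole: ω = 1.1 rad/s.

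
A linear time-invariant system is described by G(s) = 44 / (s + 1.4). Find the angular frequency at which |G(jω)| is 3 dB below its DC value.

1.4 rad/s

For a single-pole low-pass, the −3 dB point is at the pole: ω = 1.4 rad/s.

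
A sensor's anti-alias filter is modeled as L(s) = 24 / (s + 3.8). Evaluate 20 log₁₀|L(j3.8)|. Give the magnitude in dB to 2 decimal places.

|j3.8 + 3.8| = √(3.8² + 3.8²) = 5.374
|L(j3.8)| = 24 / 5.374 = 4.4659
20 log₁₀(4.4659) = 12.998 dB

13.00 dB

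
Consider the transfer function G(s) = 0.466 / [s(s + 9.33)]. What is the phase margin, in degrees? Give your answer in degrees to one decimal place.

Gain crossover: |G(jω)| = 1 at ω ≈ 0.0499 rad s⁻¹.
∠G(j0.0499) = −90° − arctan(0.0499/9.33) ≈ -90.31°
PM = 180° + (-90.31°) = 89.69°

89.7°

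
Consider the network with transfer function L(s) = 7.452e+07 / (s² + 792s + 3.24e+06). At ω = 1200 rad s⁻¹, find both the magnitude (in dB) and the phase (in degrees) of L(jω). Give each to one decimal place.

|(j1200)² + 792(j1200) + 3.24e+06| = |1.8e+06 + j9.504e+05| = 2.035e+06
|L(j1200)| = 7.452e+07 / 2.035e+06 = 36.61
20 log₁₀(36.61) = 31.27 dB
∠[(j1200)² + 792(j1200) + 3.24e+06] = ∠[1.8e+06 + j9.504e+05] = 27.83°
∠L(j1200) = −27.83° = -27.83°

|L| = 31.3 dB, ∠L = -27.8°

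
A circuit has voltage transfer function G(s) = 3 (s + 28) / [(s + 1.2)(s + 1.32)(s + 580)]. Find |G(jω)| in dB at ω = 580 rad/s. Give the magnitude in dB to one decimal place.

|j580 + 28| = √(580² + 28²) = 580.7
|j580 + 1.2| = √(580² + 1.2²) = 580
|j580 + 1.32| = √(580² + 1.32²) = 580
|j580 + 580| = √(580² + 580²) = 820.2
|G(j580)| = 3 × 580.7 / (580 × 580 × 820.2) = 6.3133e-06
20 log₁₀(6.3133e-06) = -103.99 dB

-104.0 dB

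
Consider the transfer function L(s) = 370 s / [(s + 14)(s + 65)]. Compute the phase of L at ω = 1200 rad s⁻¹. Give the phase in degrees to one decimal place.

-86.2°

∠(j1200) = 90.00°
∠(j1200 + 14) = arctan(1200/14) = 89.33°
∠(j1200 + 65) = arctan(1200/65) = 86.90°
∠L(j1200) = 90.00° − (89.33° + 86.90°) = -86.23°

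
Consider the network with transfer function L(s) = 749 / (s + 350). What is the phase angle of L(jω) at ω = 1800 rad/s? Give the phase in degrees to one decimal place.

-79.0°

∠(j1800 + 350) = arctan(1800/350) = 79.00°
∠L(j1800) = −79.00° = -79.00°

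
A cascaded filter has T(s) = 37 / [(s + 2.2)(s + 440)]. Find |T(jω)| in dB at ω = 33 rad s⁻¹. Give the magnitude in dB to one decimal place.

|j33 + 2.2| = √(33² + 2.2²) = 33.07
|j33 + 440| = √(33² + 440²) = 441.2
|T(j33)| = 37 / (33.07 × 441.2) = 0.0025354
20 log₁₀(0.0025354) = -51.92 dB

-51.9 dB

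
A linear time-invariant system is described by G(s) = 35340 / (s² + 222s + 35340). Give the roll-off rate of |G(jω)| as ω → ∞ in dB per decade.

-40 dB/decade

With 0 zeros and 2 poles, the high-frequency asymptotic slope is 20 × (0 − 2) = -40 dB/decade.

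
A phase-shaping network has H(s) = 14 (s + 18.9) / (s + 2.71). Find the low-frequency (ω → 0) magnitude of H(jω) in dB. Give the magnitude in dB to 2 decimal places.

39.79 dB

H(0) = 14 × 18.9 / 2.71 = 97.638
20 log₁₀(97.638) = 39.792 dB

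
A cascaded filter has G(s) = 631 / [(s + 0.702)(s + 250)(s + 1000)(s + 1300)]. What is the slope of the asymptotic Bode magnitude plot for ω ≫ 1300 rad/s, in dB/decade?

-80 dB/decade

With 0 zeros and 4 poles, the high-frequency asymptotic slope is 20 × (0 − 4) = -80 dB/decade.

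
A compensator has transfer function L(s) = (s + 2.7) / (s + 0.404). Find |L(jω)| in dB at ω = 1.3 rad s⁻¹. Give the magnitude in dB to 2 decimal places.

6.85 dB

|j1.3 + 2.7| = √(1.3² + 2.7²) = 2.997
|j1.3 + 0.404| = √(1.3² + 0.404²) = 1.361
|L(j1.3)| = 1 × 2.997 / 1.361 = 2.2013
20 log₁₀(2.2013) = 6.854 dB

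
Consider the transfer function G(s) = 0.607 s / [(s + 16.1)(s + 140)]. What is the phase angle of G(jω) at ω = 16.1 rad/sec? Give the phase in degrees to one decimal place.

38.4 deg

∠(j16.1) = 90.00°
∠(j16.1 + 16.1) = arctan(16.1/16.1) = 45.00°
∠(j16.1 + 140) = arctan(16.1/140) = 6.56°
∠G(j16.1) = 90.00° − (45.00° + 6.56°) = 38.44°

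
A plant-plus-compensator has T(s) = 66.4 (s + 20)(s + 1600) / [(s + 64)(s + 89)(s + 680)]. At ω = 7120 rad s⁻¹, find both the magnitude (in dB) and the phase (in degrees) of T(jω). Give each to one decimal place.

|T| = -40.4 dB, ∠T = -96.1 deg

|j7120 + 20| = √(7120² + 20²) = 7120
|j7120 + 1600| = √(7120² + 1600²) = 7298
|j7120 + 64| = √(7120² + 64²) = 7120
|j7120 + 89| = √(7120² + 89²) = 7121
|j7120 + 680| = √(7120² + 680²) = 7152
|T(j7120)| = 66.4 × 7120 × 7298 / (7120 × 7121 × 7152) = 0.009514
20 log₁₀(0.009514) = -40.43 dB
∠(j7120 + 20) = arctan(7120/20) = 89.84°
∠(j7120 + 1600) = arctan(7120/1600) = 77.33°
∠(j7120 + 64) = arctan(7120/64) = 89.48°
∠(j7120 + 89) = arctan(7120/89) = 89.28°
∠(j7120 + 680) = arctan(7120/680) = 84.54°
∠T(j7120) = 89.84° + 77.33° − (89.48° + 89.28° + 84.54°) = -96.14°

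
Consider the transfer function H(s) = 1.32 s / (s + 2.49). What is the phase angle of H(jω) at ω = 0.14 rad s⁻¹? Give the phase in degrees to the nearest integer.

87°

∠(j0.14) = 90.00°
∠(j0.14 + 2.49) = arctan(0.14/2.49) = 3.22°
∠H(j0.14) = 90.00° − 3.22° = 86.78°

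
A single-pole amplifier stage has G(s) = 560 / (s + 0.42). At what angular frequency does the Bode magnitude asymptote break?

0.42 rad s⁻¹

The single real pole at s = −0.42 gives a corner at ω = 0.42 rad s⁻¹.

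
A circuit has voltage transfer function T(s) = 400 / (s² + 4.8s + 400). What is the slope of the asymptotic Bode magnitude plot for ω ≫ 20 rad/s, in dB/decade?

-40 dB/decade

With 0 zeros and 2 poles, the high-frequency asymptotic slope is 20 × (0 − 2) = -40 dB/decade.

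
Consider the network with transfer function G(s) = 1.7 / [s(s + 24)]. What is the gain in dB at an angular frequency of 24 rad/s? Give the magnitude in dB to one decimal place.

|j24 + 24| = √(24² + 24²) = 33.94
|j24| = 24
|G(j24)| = 1.7 / (33.94 × 24) = 0.0020869
20 log₁₀(0.0020869) = -53.61 dB

-53.6 dB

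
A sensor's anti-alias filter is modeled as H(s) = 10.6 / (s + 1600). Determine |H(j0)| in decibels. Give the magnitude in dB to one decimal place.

H(0) = 10.6 / 1600 = 0.006625
20 log₁₀(0.006625) = -43.58 dB

-43.6 dB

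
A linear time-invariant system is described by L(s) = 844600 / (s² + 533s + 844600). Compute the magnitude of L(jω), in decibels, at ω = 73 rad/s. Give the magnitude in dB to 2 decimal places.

|(j73)² + 533(j73) + 844600| = |8.3927e+05 + j38909| = 8.402e+05
|L(j73)| = 844600 / 8.402e+05 = 1.0053
20 log₁₀(1.0053) = 0.046 dB

0.05 dB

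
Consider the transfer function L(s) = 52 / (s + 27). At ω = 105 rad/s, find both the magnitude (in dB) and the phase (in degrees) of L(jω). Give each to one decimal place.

|j105 + 27| = √(105² + 27²) = 108.4
|L(j105)| = 52 / 108.4 = 0.47963
20 log₁₀(0.47963) = -6.38 dB
∠(j105 + 27) = arctan(105/27) = 75.58°
∠L(j105) = −75.58° = -75.58°

|L| = -6.4 dB, ∠L = -75.6°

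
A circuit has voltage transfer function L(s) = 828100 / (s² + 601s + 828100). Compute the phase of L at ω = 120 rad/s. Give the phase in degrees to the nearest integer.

∠[(j120)² + 601(j120) + 828100] = ∠[8.137e+05 + j72120] = 5.07°
∠L(j120) = −5.07° = -5.07°

-5°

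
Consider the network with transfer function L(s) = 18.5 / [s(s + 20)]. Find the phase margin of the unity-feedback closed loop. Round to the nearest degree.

87 deg

Gain crossover: |L(jω)| = 1 at ω ≈ 0.924 rad s⁻¹.
∠L(j0.924) = −90° − arctan(0.924/20) ≈ -92.65°
PM = 180° + (-92.65°) = 87.35°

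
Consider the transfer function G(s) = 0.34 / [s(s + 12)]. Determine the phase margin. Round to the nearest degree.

90°

Gain crossover: |G(jω)| = 1 at ω ≈ 0.0283 rad/sec.
∠G(j0.0283) = −90° − arctan(0.0283/12) ≈ -90.14°
PM = 180° + (-90.14°) = 89.86°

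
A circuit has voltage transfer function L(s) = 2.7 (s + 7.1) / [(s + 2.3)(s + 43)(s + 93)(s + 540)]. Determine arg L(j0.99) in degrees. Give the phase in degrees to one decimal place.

-17.4°

∠(j0.99 + 7.1) = arctan(0.99/7.1) = 7.94°
∠(j0.99 + 2.3) = arctan(0.99/2.3) = 23.29°
∠(j0.99 + 43) = arctan(0.99/43) = 1.32°
∠(j0.99 + 93) = arctan(0.99/93) = 0.61°
∠(j0.99 + 540) = arctan(0.99/540) = 0.11°
∠L(j0.99) = 7.94° − (23.29° + 1.32° + 0.61° + 0.11°) = -17.38°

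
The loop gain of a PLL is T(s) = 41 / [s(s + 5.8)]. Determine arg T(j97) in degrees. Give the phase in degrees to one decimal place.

-176.6°

∠(j97 + 5.8) = arctan(97/5.8) = 86.58°
∠(j97) = 90.00°
∠T(j97) = − (86.58° + 90.00°) = -176.58°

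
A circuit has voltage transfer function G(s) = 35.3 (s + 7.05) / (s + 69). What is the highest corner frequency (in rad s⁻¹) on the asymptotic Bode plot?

69 rad s⁻¹

Break frequencies occur at each pole and zero magnitude: 7.05 rad s⁻¹, 69 rad s⁻¹.
The highest is 69 rad s⁻¹.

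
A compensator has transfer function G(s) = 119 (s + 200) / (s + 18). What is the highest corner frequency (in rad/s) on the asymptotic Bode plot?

200 rad/s

Break frequencies occur at each pole and zero magnitude: 18 rad/s, 200 rad/s.
The highest is 200 rad/s.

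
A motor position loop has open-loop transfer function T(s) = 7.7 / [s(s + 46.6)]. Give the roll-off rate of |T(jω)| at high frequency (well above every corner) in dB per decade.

-40 dB/decade

With 0 zeros and 2 poles, the high-frequency asymptotic slope is 20 × (0 − 2) = -40 dB/decade.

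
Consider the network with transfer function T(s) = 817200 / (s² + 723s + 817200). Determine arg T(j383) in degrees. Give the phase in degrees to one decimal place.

-22.4°

∠[(j383)² + 723(j383) + 817200] = ∠[6.7051e+05 + j2.7691e+05] = 22.44°
∠T(j383) = −22.44° = -22.44°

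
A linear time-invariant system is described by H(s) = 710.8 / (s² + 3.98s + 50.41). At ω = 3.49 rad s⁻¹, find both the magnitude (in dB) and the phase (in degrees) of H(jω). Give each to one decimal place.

|(j3.49)² + 3.98(j3.49) + 50.41| = |38.23 + j13.89| = 40.68
|H(j3.49)| = 710.8 / 40.68 = 17.475
20 log₁₀(17.475) = 24.85 dB
∠[(j3.49)² + 3.98(j3.49) + 50.41] = ∠[38.23 + j13.89] = 19.97°
∠H(j3.49) = −19.97° = -19.97°

|H| = 24.8 dB, ∠H = -20.0 deg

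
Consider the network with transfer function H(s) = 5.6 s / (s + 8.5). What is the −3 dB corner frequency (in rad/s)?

For a single-pole high-pass, the −3 dB point is at the pole: ω = 8.5 rad/s.

8.5 rad/s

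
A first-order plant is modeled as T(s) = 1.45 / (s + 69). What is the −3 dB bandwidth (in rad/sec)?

For a single-pole low-pass, the −3 dB point is at the pole: ω = 69 rad/sec.

69 rad/sec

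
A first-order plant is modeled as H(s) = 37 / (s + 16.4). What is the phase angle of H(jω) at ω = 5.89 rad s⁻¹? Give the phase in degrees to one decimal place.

∠(j5.89 + 16.4) = arctan(5.89/16.4) = 19.76°
∠H(j5.89) = −19.76° = -19.76°

-19.8°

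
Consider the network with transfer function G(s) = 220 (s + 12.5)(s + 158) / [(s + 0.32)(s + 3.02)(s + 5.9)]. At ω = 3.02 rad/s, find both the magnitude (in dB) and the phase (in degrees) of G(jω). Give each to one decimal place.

|G| = 74.3 dB, ∠G = -141.4°

|j3.02 + 12.5| = √(3.02² + 12.5²) = 12.86
|j3.02 + 158| = √(3.02² + 158²) = 158
|j3.02 + 0.32| = √(3.02² + 0.32²) = 3.037
|j3.02 + 3.02| = √(3.02² + 3.02²) = 4.271
|j3.02 + 5.9| = √(3.02² + 5.9²) = 6.628
|G(j3.02)| = 220 × 12.86 × 158 / (3.037 × 4.271 × 6.628) = 5200.6
20 log₁₀(5200.6) = 74.32 dB
∠(j3.02 + 12.5) = arctan(3.02/12.5) = 13.58°
∠(j3.02 + 158) = arctan(3.02/158) = 1.10°
∠(j3.02 + 0.32) = arctan(3.02/0.32) = 83.95°
∠(j3.02 + 3.02) = arctan(3.02/3.02) = 45.00°
∠(j3.02 + 5.9) = arctan(3.02/5.9) = 27.11°
∠G(j3.02) = 13.58° + 1.10° − (83.95° + 45.00° + 27.11°) = -141.38°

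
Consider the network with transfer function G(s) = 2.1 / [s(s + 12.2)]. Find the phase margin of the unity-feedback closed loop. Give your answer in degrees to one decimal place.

89.2 deg

Gain crossover: |G(jω)| = 1 at ω ≈ 0.172 rad/sec.
∠G(j0.172) = −90° − arctan(0.172/12.2) ≈ -90.81°
PM = 180° + (-90.81°) = 89.19°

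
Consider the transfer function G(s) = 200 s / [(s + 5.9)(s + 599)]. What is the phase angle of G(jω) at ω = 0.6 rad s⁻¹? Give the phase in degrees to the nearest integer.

84 deg

∠(j0.6) = 90.00°
∠(j0.6 + 5.9) = arctan(0.6/5.9) = 5.81°
∠(j0.6 + 599) = arctan(0.6/599) = 0.06°
∠G(j0.6) = 90.00° − (5.81° + 0.06°) = 84.14°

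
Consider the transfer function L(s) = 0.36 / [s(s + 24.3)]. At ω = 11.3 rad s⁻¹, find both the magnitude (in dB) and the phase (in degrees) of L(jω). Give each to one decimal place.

|L| = -58.5 dB, ∠L = -114.9°

|j11.3 + 24.3| = √(11.3² + 24.3²) = 26.8
|j11.3| = 11.3
|L(j11.3)| = 0.36 / (26.8 × 11.3) = 0.0011888
20 log₁₀(0.0011888) = -58.50 dB
∠(j11.3 + 24.3) = arctan(11.3/24.3) = 24.94°
∠(j11.3) = 90.00°
∠L(j11.3) = − (24.94° + 90.00°) = -114.94°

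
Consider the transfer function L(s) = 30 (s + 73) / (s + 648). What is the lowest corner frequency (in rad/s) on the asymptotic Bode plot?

73 rad/s

Break frequencies occur at each pole and zero magnitude: 73 rad/s, 648 rad/s.
The lowest is 73 rad/s.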